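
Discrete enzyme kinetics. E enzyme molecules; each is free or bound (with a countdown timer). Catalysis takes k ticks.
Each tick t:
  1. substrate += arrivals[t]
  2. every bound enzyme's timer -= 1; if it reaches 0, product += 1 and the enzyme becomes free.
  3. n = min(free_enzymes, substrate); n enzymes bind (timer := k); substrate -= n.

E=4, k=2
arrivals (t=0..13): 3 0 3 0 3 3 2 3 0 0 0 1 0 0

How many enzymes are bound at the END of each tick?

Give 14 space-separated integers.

t=0: arr=3 -> substrate=0 bound=3 product=0
t=1: arr=0 -> substrate=0 bound=3 product=0
t=2: arr=3 -> substrate=0 bound=3 product=3
t=3: arr=0 -> substrate=0 bound=3 product=3
t=4: arr=3 -> substrate=0 bound=3 product=6
t=5: arr=3 -> substrate=2 bound=4 product=6
t=6: arr=2 -> substrate=1 bound=4 product=9
t=7: arr=3 -> substrate=3 bound=4 product=10
t=8: arr=0 -> substrate=0 bound=4 product=13
t=9: arr=0 -> substrate=0 bound=3 product=14
t=10: arr=0 -> substrate=0 bound=0 product=17
t=11: arr=1 -> substrate=0 bound=1 product=17
t=12: arr=0 -> substrate=0 bound=1 product=17
t=13: arr=0 -> substrate=0 bound=0 product=18

Answer: 3 3 3 3 3 4 4 4 4 3 0 1 1 0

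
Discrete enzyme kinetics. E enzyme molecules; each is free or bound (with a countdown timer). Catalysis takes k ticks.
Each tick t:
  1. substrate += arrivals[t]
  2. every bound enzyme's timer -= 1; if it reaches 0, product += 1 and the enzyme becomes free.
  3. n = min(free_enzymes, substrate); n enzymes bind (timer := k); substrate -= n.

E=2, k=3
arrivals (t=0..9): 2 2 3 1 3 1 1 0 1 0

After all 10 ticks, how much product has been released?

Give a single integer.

t=0: arr=2 -> substrate=0 bound=2 product=0
t=1: arr=2 -> substrate=2 bound=2 product=0
t=2: arr=3 -> substrate=5 bound=2 product=0
t=3: arr=1 -> substrate=4 bound=2 product=2
t=4: arr=3 -> substrate=7 bound=2 product=2
t=5: arr=1 -> substrate=8 bound=2 product=2
t=6: arr=1 -> substrate=7 bound=2 product=4
t=7: arr=0 -> substrate=7 bound=2 product=4
t=8: arr=1 -> substrate=8 bound=2 product=4
t=9: arr=0 -> substrate=6 bound=2 product=6

Answer: 6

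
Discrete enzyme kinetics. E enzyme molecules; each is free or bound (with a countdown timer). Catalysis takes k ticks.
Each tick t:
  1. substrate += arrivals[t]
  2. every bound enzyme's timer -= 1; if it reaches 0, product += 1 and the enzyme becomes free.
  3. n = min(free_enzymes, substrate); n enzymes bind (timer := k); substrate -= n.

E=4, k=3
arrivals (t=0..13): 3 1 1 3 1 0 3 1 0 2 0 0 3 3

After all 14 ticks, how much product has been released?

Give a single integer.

t=0: arr=3 -> substrate=0 bound=3 product=0
t=1: arr=1 -> substrate=0 bound=4 product=0
t=2: arr=1 -> substrate=1 bound=4 product=0
t=3: arr=3 -> substrate=1 bound=4 product=3
t=4: arr=1 -> substrate=1 bound=4 product=4
t=5: arr=0 -> substrate=1 bound=4 product=4
t=6: arr=3 -> substrate=1 bound=4 product=7
t=7: arr=1 -> substrate=1 bound=4 product=8
t=8: arr=0 -> substrate=1 bound=4 product=8
t=9: arr=2 -> substrate=0 bound=4 product=11
t=10: arr=0 -> substrate=0 bound=3 product=12
t=11: arr=0 -> substrate=0 bound=3 product=12
t=12: arr=3 -> substrate=0 bound=3 product=15
t=13: arr=3 -> substrate=2 bound=4 product=15

Answer: 15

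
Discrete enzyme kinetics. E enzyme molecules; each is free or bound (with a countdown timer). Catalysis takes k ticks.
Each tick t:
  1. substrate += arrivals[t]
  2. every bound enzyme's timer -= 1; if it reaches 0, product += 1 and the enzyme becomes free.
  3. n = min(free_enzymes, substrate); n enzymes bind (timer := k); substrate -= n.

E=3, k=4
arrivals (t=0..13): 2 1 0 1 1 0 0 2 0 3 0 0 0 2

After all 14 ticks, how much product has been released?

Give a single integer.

Answer: 8

Derivation:
t=0: arr=2 -> substrate=0 bound=2 product=0
t=1: arr=1 -> substrate=0 bound=3 product=0
t=2: arr=0 -> substrate=0 bound=3 product=0
t=3: arr=1 -> substrate=1 bound=3 product=0
t=4: arr=1 -> substrate=0 bound=3 product=2
t=5: arr=0 -> substrate=0 bound=2 product=3
t=6: arr=0 -> substrate=0 bound=2 product=3
t=7: arr=2 -> substrate=1 bound=3 product=3
t=8: arr=0 -> substrate=0 bound=2 product=5
t=9: arr=3 -> substrate=2 bound=3 product=5
t=10: arr=0 -> substrate=2 bound=3 product=5
t=11: arr=0 -> substrate=1 bound=3 product=6
t=12: arr=0 -> substrate=0 bound=3 product=7
t=13: arr=2 -> substrate=1 bound=3 product=8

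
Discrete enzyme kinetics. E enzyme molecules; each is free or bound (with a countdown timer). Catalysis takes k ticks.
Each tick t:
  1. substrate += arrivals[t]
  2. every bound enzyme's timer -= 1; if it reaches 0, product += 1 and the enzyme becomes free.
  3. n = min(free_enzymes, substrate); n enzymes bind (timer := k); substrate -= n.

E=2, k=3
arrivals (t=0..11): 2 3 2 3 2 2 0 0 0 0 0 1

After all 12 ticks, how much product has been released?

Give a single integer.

t=0: arr=2 -> substrate=0 bound=2 product=0
t=1: arr=3 -> substrate=3 bound=2 product=0
t=2: arr=2 -> substrate=5 bound=2 product=0
t=3: arr=3 -> substrate=6 bound=2 product=2
t=4: arr=2 -> substrate=8 bound=2 product=2
t=5: arr=2 -> substrate=10 bound=2 product=2
t=6: arr=0 -> substrate=8 bound=2 product=4
t=7: arr=0 -> substrate=8 bound=2 product=4
t=8: arr=0 -> substrate=8 bound=2 product=4
t=9: arr=0 -> substrate=6 bound=2 product=6
t=10: arr=0 -> substrate=6 bound=2 product=6
t=11: arr=1 -> substrate=7 bound=2 product=6

Answer: 6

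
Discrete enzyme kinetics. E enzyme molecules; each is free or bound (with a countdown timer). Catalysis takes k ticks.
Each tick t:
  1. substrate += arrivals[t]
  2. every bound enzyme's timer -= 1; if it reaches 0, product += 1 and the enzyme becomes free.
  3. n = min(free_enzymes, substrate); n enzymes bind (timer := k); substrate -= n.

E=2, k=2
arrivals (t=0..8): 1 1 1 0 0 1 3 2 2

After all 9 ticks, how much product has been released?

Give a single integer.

t=0: arr=1 -> substrate=0 bound=1 product=0
t=1: arr=1 -> substrate=0 bound=2 product=0
t=2: arr=1 -> substrate=0 bound=2 product=1
t=3: arr=0 -> substrate=0 bound=1 product=2
t=4: arr=0 -> substrate=0 bound=0 product=3
t=5: arr=1 -> substrate=0 bound=1 product=3
t=6: arr=3 -> substrate=2 bound=2 product=3
t=7: arr=2 -> substrate=3 bound=2 product=4
t=8: arr=2 -> substrate=4 bound=2 product=5

Answer: 5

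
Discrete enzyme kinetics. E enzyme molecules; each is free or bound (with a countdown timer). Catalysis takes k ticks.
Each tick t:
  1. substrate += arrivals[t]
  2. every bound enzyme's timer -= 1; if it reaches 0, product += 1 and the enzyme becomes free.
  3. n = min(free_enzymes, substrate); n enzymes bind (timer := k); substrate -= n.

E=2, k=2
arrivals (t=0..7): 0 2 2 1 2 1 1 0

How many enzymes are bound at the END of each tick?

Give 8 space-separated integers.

t=0: arr=0 -> substrate=0 bound=0 product=0
t=1: arr=2 -> substrate=0 bound=2 product=0
t=2: arr=2 -> substrate=2 bound=2 product=0
t=3: arr=1 -> substrate=1 bound=2 product=2
t=4: arr=2 -> substrate=3 bound=2 product=2
t=5: arr=1 -> substrate=2 bound=2 product=4
t=6: arr=1 -> substrate=3 bound=2 product=4
t=7: arr=0 -> substrate=1 bound=2 product=6

Answer: 0 2 2 2 2 2 2 2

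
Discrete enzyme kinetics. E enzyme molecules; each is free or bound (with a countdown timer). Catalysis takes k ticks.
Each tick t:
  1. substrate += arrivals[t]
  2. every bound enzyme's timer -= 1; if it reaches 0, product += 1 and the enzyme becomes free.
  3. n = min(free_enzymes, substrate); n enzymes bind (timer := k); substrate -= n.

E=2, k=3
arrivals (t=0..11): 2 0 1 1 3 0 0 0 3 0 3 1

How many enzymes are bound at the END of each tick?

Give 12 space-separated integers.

t=0: arr=2 -> substrate=0 bound=2 product=0
t=1: arr=0 -> substrate=0 bound=2 product=0
t=2: arr=1 -> substrate=1 bound=2 product=0
t=3: arr=1 -> substrate=0 bound=2 product=2
t=4: arr=3 -> substrate=3 bound=2 product=2
t=5: arr=0 -> substrate=3 bound=2 product=2
t=6: arr=0 -> substrate=1 bound=2 product=4
t=7: arr=0 -> substrate=1 bound=2 product=4
t=8: arr=3 -> substrate=4 bound=2 product=4
t=9: arr=0 -> substrate=2 bound=2 product=6
t=10: arr=3 -> substrate=5 bound=2 product=6
t=11: arr=1 -> substrate=6 bound=2 product=6

Answer: 2 2 2 2 2 2 2 2 2 2 2 2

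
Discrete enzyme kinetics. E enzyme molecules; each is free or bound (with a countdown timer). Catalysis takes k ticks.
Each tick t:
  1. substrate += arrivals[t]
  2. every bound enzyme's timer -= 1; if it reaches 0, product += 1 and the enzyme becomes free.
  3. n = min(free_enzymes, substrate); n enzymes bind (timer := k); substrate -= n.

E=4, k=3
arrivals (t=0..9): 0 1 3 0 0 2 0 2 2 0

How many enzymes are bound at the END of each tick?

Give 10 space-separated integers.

Answer: 0 1 4 4 3 2 2 4 4 4

Derivation:
t=0: arr=0 -> substrate=0 bound=0 product=0
t=1: arr=1 -> substrate=0 bound=1 product=0
t=2: arr=3 -> substrate=0 bound=4 product=0
t=3: arr=0 -> substrate=0 bound=4 product=0
t=4: arr=0 -> substrate=0 bound=3 product=1
t=5: arr=2 -> substrate=0 bound=2 product=4
t=6: arr=0 -> substrate=0 bound=2 product=4
t=7: arr=2 -> substrate=0 bound=4 product=4
t=8: arr=2 -> substrate=0 bound=4 product=6
t=9: arr=0 -> substrate=0 bound=4 product=6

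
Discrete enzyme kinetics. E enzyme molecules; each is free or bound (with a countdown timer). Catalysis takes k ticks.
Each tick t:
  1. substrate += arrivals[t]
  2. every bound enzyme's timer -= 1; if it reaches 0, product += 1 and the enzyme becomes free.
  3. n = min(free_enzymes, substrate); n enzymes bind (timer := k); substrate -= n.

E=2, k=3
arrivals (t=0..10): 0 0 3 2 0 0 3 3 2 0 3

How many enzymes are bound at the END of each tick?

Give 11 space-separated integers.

t=0: arr=0 -> substrate=0 bound=0 product=0
t=1: arr=0 -> substrate=0 bound=0 product=0
t=2: arr=3 -> substrate=1 bound=2 product=0
t=3: arr=2 -> substrate=3 bound=2 product=0
t=4: arr=0 -> substrate=3 bound=2 product=0
t=5: arr=0 -> substrate=1 bound=2 product=2
t=6: arr=3 -> substrate=4 bound=2 product=2
t=7: arr=3 -> substrate=7 bound=2 product=2
t=8: arr=2 -> substrate=7 bound=2 product=4
t=9: arr=0 -> substrate=7 bound=2 product=4
t=10: arr=3 -> substrate=10 bound=2 product=4

Answer: 0 0 2 2 2 2 2 2 2 2 2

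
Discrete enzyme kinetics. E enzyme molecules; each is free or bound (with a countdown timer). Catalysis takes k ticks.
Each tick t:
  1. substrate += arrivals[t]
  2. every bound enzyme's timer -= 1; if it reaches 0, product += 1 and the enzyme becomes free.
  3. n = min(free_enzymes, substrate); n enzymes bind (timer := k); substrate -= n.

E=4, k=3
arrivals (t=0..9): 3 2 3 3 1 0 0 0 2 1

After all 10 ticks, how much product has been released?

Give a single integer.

t=0: arr=3 -> substrate=0 bound=3 product=0
t=1: arr=2 -> substrate=1 bound=4 product=0
t=2: arr=3 -> substrate=4 bound=4 product=0
t=3: arr=3 -> substrate=4 bound=4 product=3
t=4: arr=1 -> substrate=4 bound=4 product=4
t=5: arr=0 -> substrate=4 bound=4 product=4
t=6: arr=0 -> substrate=1 bound=4 product=7
t=7: arr=0 -> substrate=0 bound=4 product=8
t=8: arr=2 -> substrate=2 bound=4 product=8
t=9: arr=1 -> substrate=0 bound=4 product=11

Answer: 11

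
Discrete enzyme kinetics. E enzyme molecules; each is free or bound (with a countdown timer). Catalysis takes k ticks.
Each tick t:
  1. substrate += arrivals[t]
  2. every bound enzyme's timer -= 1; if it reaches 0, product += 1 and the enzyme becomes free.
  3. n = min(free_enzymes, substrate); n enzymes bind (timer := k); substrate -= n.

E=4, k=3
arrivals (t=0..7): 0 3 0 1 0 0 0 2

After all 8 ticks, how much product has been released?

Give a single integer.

Answer: 4

Derivation:
t=0: arr=0 -> substrate=0 bound=0 product=0
t=1: arr=3 -> substrate=0 bound=3 product=0
t=2: arr=0 -> substrate=0 bound=3 product=0
t=3: arr=1 -> substrate=0 bound=4 product=0
t=4: arr=0 -> substrate=0 bound=1 product=3
t=5: arr=0 -> substrate=0 bound=1 product=3
t=6: arr=0 -> substrate=0 bound=0 product=4
t=7: arr=2 -> substrate=0 bound=2 product=4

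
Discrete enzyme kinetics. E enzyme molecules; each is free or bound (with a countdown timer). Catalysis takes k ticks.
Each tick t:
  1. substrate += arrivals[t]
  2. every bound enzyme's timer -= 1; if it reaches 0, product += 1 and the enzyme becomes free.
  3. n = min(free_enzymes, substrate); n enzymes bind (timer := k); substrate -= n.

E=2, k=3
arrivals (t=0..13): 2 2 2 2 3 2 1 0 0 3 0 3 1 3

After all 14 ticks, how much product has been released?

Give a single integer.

t=0: arr=2 -> substrate=0 bound=2 product=0
t=1: arr=2 -> substrate=2 bound=2 product=0
t=2: arr=2 -> substrate=4 bound=2 product=0
t=3: arr=2 -> substrate=4 bound=2 product=2
t=4: arr=3 -> substrate=7 bound=2 product=2
t=5: arr=2 -> substrate=9 bound=2 product=2
t=6: arr=1 -> substrate=8 bound=2 product=4
t=7: arr=0 -> substrate=8 bound=2 product=4
t=8: arr=0 -> substrate=8 bound=2 product=4
t=9: arr=3 -> substrate=9 bound=2 product=6
t=10: arr=0 -> substrate=9 bound=2 product=6
t=11: arr=3 -> substrate=12 bound=2 product=6
t=12: arr=1 -> substrate=11 bound=2 product=8
t=13: arr=3 -> substrate=14 bound=2 product=8

Answer: 8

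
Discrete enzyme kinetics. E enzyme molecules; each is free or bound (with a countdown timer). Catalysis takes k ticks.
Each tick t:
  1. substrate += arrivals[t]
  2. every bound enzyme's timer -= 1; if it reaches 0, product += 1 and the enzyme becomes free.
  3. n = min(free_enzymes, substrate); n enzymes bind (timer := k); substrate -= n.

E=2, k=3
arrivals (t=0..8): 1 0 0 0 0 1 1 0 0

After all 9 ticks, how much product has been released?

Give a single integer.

Answer: 2

Derivation:
t=0: arr=1 -> substrate=0 bound=1 product=0
t=1: arr=0 -> substrate=0 bound=1 product=0
t=2: arr=0 -> substrate=0 bound=1 product=0
t=3: arr=0 -> substrate=0 bound=0 product=1
t=4: arr=0 -> substrate=0 bound=0 product=1
t=5: arr=1 -> substrate=0 bound=1 product=1
t=6: arr=1 -> substrate=0 bound=2 product=1
t=7: arr=0 -> substrate=0 bound=2 product=1
t=8: arr=0 -> substrate=0 bound=1 product=2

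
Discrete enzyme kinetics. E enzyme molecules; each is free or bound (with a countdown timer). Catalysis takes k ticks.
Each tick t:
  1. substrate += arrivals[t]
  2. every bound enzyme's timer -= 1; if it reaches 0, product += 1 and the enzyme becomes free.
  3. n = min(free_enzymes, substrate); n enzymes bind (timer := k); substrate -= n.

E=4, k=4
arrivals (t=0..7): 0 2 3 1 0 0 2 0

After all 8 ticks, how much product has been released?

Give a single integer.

t=0: arr=0 -> substrate=0 bound=0 product=0
t=1: arr=2 -> substrate=0 bound=2 product=0
t=2: arr=3 -> substrate=1 bound=4 product=0
t=3: arr=1 -> substrate=2 bound=4 product=0
t=4: arr=0 -> substrate=2 bound=4 product=0
t=5: arr=0 -> substrate=0 bound=4 product=2
t=6: arr=2 -> substrate=0 bound=4 product=4
t=7: arr=0 -> substrate=0 bound=4 product=4

Answer: 4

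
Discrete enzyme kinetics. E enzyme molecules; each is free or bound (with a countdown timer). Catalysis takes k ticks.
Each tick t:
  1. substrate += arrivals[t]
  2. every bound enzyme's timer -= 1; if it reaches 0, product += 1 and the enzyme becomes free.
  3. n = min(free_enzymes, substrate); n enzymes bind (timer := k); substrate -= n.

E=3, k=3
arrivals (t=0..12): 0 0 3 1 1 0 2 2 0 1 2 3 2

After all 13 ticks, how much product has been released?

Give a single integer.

Answer: 9

Derivation:
t=0: arr=0 -> substrate=0 bound=0 product=0
t=1: arr=0 -> substrate=0 bound=0 product=0
t=2: arr=3 -> substrate=0 bound=3 product=0
t=3: arr=1 -> substrate=1 bound=3 product=0
t=4: arr=1 -> substrate=2 bound=3 product=0
t=5: arr=0 -> substrate=0 bound=2 product=3
t=6: arr=2 -> substrate=1 bound=3 product=3
t=7: arr=2 -> substrate=3 bound=3 product=3
t=8: arr=0 -> substrate=1 bound=3 product=5
t=9: arr=1 -> substrate=1 bound=3 product=6
t=10: arr=2 -> substrate=3 bound=3 product=6
t=11: arr=3 -> substrate=4 bound=3 product=8
t=12: arr=2 -> substrate=5 bound=3 product=9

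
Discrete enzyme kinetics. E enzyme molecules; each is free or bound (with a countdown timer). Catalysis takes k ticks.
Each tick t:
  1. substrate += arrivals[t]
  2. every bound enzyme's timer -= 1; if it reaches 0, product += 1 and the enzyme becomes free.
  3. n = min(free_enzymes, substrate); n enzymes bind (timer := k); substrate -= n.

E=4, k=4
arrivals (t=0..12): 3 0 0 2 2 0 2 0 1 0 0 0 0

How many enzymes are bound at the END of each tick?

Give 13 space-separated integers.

Answer: 3 3 3 4 4 4 4 4 3 3 3 2 0

Derivation:
t=0: arr=3 -> substrate=0 bound=3 product=0
t=1: arr=0 -> substrate=0 bound=3 product=0
t=2: arr=0 -> substrate=0 bound=3 product=0
t=3: arr=2 -> substrate=1 bound=4 product=0
t=4: arr=2 -> substrate=0 bound=4 product=3
t=5: arr=0 -> substrate=0 bound=4 product=3
t=6: arr=2 -> substrate=2 bound=4 product=3
t=7: arr=0 -> substrate=1 bound=4 product=4
t=8: arr=1 -> substrate=0 bound=3 product=7
t=9: arr=0 -> substrate=0 bound=3 product=7
t=10: arr=0 -> substrate=0 bound=3 product=7
t=11: arr=0 -> substrate=0 bound=2 product=8
t=12: arr=0 -> substrate=0 bound=0 product=10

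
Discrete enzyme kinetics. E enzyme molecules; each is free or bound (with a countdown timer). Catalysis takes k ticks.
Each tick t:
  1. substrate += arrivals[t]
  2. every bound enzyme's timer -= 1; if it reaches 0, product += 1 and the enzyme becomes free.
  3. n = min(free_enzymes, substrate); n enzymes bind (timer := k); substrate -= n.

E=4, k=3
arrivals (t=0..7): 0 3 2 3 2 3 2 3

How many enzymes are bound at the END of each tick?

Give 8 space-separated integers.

t=0: arr=0 -> substrate=0 bound=0 product=0
t=1: arr=3 -> substrate=0 bound=3 product=0
t=2: arr=2 -> substrate=1 bound=4 product=0
t=3: arr=3 -> substrate=4 bound=4 product=0
t=4: arr=2 -> substrate=3 bound=4 product=3
t=5: arr=3 -> substrate=5 bound=4 product=4
t=6: arr=2 -> substrate=7 bound=4 product=4
t=7: arr=3 -> substrate=7 bound=4 product=7

Answer: 0 3 4 4 4 4 4 4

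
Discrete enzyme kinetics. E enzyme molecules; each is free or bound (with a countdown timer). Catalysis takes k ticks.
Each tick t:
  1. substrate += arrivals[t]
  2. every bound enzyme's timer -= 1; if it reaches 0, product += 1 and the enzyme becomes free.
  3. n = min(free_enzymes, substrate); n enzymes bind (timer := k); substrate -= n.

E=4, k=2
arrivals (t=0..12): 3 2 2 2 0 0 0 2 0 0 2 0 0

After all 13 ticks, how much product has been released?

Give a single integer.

t=0: arr=3 -> substrate=0 bound=3 product=0
t=1: arr=2 -> substrate=1 bound=4 product=0
t=2: arr=2 -> substrate=0 bound=4 product=3
t=3: arr=2 -> substrate=1 bound=4 product=4
t=4: arr=0 -> substrate=0 bound=2 product=7
t=5: arr=0 -> substrate=0 bound=1 product=8
t=6: arr=0 -> substrate=0 bound=0 product=9
t=7: arr=2 -> substrate=0 bound=2 product=9
t=8: arr=0 -> substrate=0 bound=2 product=9
t=9: arr=0 -> substrate=0 bound=0 product=11
t=10: arr=2 -> substrate=0 bound=2 product=11
t=11: arr=0 -> substrate=0 bound=2 product=11
t=12: arr=0 -> substrate=0 bound=0 product=13

Answer: 13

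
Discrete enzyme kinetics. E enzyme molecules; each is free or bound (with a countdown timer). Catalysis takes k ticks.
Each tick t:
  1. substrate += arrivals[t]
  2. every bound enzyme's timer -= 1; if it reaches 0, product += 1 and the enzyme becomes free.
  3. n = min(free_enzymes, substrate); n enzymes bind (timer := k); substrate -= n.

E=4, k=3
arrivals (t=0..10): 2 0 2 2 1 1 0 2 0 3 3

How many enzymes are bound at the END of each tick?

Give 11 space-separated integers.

Answer: 2 2 4 4 4 4 2 4 2 4 4

Derivation:
t=0: arr=2 -> substrate=0 bound=2 product=0
t=1: arr=0 -> substrate=0 bound=2 product=0
t=2: arr=2 -> substrate=0 bound=4 product=0
t=3: arr=2 -> substrate=0 bound=4 product=2
t=4: arr=1 -> substrate=1 bound=4 product=2
t=5: arr=1 -> substrate=0 bound=4 product=4
t=6: arr=0 -> substrate=0 bound=2 product=6
t=7: arr=2 -> substrate=0 bound=4 product=6
t=8: arr=0 -> substrate=0 bound=2 product=8
t=9: arr=3 -> substrate=1 bound=4 product=8
t=10: arr=3 -> substrate=2 bound=4 product=10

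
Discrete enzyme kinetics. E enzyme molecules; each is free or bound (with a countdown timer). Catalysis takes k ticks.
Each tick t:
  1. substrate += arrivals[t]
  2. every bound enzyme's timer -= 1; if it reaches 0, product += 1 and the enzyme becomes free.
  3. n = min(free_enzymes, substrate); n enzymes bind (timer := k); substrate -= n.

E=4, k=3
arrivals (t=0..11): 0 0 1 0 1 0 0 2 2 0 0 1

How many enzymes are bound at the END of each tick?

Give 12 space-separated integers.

t=0: arr=0 -> substrate=0 bound=0 product=0
t=1: arr=0 -> substrate=0 bound=0 product=0
t=2: arr=1 -> substrate=0 bound=1 product=0
t=3: arr=0 -> substrate=0 bound=1 product=0
t=4: arr=1 -> substrate=0 bound=2 product=0
t=5: arr=0 -> substrate=0 bound=1 product=1
t=6: arr=0 -> substrate=0 bound=1 product=1
t=7: arr=2 -> substrate=0 bound=2 product=2
t=8: arr=2 -> substrate=0 bound=4 product=2
t=9: arr=0 -> substrate=0 bound=4 product=2
t=10: arr=0 -> substrate=0 bound=2 product=4
t=11: arr=1 -> substrate=0 bound=1 product=6

Answer: 0 0 1 1 2 1 1 2 4 4 2 1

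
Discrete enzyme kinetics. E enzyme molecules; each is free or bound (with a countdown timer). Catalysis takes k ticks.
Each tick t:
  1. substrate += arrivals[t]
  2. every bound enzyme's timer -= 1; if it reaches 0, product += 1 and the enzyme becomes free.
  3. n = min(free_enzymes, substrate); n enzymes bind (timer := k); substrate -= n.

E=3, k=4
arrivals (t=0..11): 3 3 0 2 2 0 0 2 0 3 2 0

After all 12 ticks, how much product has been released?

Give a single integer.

t=0: arr=3 -> substrate=0 bound=3 product=0
t=1: arr=3 -> substrate=3 bound=3 product=0
t=2: arr=0 -> substrate=3 bound=3 product=0
t=3: arr=2 -> substrate=5 bound=3 product=0
t=4: arr=2 -> substrate=4 bound=3 product=3
t=5: arr=0 -> substrate=4 bound=3 product=3
t=6: arr=0 -> substrate=4 bound=3 product=3
t=7: arr=2 -> substrate=6 bound=3 product=3
t=8: arr=0 -> substrate=3 bound=3 product=6
t=9: arr=3 -> substrate=6 bound=3 product=6
t=10: arr=2 -> substrate=8 bound=3 product=6
t=11: arr=0 -> substrate=8 bound=3 product=6

Answer: 6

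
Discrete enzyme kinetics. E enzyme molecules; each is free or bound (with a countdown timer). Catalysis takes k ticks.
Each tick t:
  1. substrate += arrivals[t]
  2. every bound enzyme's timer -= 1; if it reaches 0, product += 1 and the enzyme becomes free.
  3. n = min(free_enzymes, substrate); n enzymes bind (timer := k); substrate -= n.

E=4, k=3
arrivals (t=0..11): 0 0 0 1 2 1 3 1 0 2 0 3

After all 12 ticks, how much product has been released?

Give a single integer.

Answer: 8

Derivation:
t=0: arr=0 -> substrate=0 bound=0 product=0
t=1: arr=0 -> substrate=0 bound=0 product=0
t=2: arr=0 -> substrate=0 bound=0 product=0
t=3: arr=1 -> substrate=0 bound=1 product=0
t=4: arr=2 -> substrate=0 bound=3 product=0
t=5: arr=1 -> substrate=0 bound=4 product=0
t=6: arr=3 -> substrate=2 bound=4 product=1
t=7: arr=1 -> substrate=1 bound=4 product=3
t=8: arr=0 -> substrate=0 bound=4 product=4
t=9: arr=2 -> substrate=1 bound=4 product=5
t=10: arr=0 -> substrate=0 bound=3 product=7
t=11: arr=3 -> substrate=1 bound=4 product=8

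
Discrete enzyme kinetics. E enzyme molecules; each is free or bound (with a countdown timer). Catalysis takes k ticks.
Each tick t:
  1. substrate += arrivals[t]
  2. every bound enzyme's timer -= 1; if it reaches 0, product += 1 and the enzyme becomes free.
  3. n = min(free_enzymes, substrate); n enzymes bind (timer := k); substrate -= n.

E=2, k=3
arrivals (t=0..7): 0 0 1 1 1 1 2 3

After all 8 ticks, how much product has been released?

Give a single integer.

Answer: 2

Derivation:
t=0: arr=0 -> substrate=0 bound=0 product=0
t=1: arr=0 -> substrate=0 bound=0 product=0
t=2: arr=1 -> substrate=0 bound=1 product=0
t=3: arr=1 -> substrate=0 bound=2 product=0
t=4: arr=1 -> substrate=1 bound=2 product=0
t=5: arr=1 -> substrate=1 bound=2 product=1
t=6: arr=2 -> substrate=2 bound=2 product=2
t=7: arr=3 -> substrate=5 bound=2 product=2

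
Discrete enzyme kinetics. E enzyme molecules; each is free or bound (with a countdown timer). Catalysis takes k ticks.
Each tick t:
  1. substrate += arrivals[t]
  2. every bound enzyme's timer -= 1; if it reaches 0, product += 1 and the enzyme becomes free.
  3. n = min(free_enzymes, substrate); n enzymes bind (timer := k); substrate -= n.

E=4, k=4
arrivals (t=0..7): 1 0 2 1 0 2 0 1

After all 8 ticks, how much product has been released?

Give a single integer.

t=0: arr=1 -> substrate=0 bound=1 product=0
t=1: arr=0 -> substrate=0 bound=1 product=0
t=2: arr=2 -> substrate=0 bound=3 product=0
t=3: arr=1 -> substrate=0 bound=4 product=0
t=4: arr=0 -> substrate=0 bound=3 product=1
t=5: arr=2 -> substrate=1 bound=4 product=1
t=6: arr=0 -> substrate=0 bound=3 product=3
t=7: arr=1 -> substrate=0 bound=3 product=4

Answer: 4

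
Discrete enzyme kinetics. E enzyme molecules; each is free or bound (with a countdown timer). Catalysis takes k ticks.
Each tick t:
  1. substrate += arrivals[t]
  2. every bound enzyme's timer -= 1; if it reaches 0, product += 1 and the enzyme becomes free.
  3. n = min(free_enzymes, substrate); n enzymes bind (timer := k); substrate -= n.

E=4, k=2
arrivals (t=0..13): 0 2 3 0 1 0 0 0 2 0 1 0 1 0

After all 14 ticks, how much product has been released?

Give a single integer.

t=0: arr=0 -> substrate=0 bound=0 product=0
t=1: arr=2 -> substrate=0 bound=2 product=0
t=2: arr=3 -> substrate=1 bound=4 product=0
t=3: arr=0 -> substrate=0 bound=3 product=2
t=4: arr=1 -> substrate=0 bound=2 product=4
t=5: arr=0 -> substrate=0 bound=1 product=5
t=6: arr=0 -> substrate=0 bound=0 product=6
t=7: arr=0 -> substrate=0 bound=0 product=6
t=8: arr=2 -> substrate=0 bound=2 product=6
t=9: arr=0 -> substrate=0 bound=2 product=6
t=10: arr=1 -> substrate=0 bound=1 product=8
t=11: arr=0 -> substrate=0 bound=1 product=8
t=12: arr=1 -> substrate=0 bound=1 product=9
t=13: arr=0 -> substrate=0 bound=1 product=9

Answer: 9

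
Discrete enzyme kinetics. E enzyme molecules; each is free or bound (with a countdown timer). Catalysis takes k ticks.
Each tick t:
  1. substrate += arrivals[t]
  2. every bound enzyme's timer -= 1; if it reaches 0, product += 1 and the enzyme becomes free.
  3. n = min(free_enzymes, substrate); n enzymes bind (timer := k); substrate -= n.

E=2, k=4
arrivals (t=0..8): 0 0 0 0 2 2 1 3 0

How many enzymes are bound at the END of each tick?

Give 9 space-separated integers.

Answer: 0 0 0 0 2 2 2 2 2

Derivation:
t=0: arr=0 -> substrate=0 bound=0 product=0
t=1: arr=0 -> substrate=0 bound=0 product=0
t=2: arr=0 -> substrate=0 bound=0 product=0
t=3: arr=0 -> substrate=0 bound=0 product=0
t=4: arr=2 -> substrate=0 bound=2 product=0
t=5: arr=2 -> substrate=2 bound=2 product=0
t=6: arr=1 -> substrate=3 bound=2 product=0
t=7: arr=3 -> substrate=6 bound=2 product=0
t=8: arr=0 -> substrate=4 bound=2 product=2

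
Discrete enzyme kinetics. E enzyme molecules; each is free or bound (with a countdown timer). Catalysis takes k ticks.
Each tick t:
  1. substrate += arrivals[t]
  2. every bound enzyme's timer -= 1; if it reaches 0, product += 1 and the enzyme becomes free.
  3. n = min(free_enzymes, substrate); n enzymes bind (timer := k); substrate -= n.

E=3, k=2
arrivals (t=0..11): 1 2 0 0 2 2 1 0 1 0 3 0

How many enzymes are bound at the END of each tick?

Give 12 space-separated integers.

t=0: arr=1 -> substrate=0 bound=1 product=0
t=1: arr=2 -> substrate=0 bound=3 product=0
t=2: arr=0 -> substrate=0 bound=2 product=1
t=3: arr=0 -> substrate=0 bound=0 product=3
t=4: arr=2 -> substrate=0 bound=2 product=3
t=5: arr=2 -> substrate=1 bound=3 product=3
t=6: arr=1 -> substrate=0 bound=3 product=5
t=7: arr=0 -> substrate=0 bound=2 product=6
t=8: arr=1 -> substrate=0 bound=1 product=8
t=9: arr=0 -> substrate=0 bound=1 product=8
t=10: arr=3 -> substrate=0 bound=3 product=9
t=11: arr=0 -> substrate=0 bound=3 product=9

Answer: 1 3 2 0 2 3 3 2 1 1 3 3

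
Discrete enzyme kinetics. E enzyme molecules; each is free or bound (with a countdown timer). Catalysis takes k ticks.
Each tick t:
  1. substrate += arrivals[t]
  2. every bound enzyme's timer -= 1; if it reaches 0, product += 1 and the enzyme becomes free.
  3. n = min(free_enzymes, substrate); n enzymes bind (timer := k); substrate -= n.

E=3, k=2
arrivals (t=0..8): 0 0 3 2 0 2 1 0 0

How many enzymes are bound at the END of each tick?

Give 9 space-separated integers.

Answer: 0 0 3 3 2 3 3 2 0

Derivation:
t=0: arr=0 -> substrate=0 bound=0 product=0
t=1: arr=0 -> substrate=0 bound=0 product=0
t=2: arr=3 -> substrate=0 bound=3 product=0
t=3: arr=2 -> substrate=2 bound=3 product=0
t=4: arr=0 -> substrate=0 bound=2 product=3
t=5: arr=2 -> substrate=1 bound=3 product=3
t=6: arr=1 -> substrate=0 bound=3 product=5
t=7: arr=0 -> substrate=0 bound=2 product=6
t=8: arr=0 -> substrate=0 bound=0 product=8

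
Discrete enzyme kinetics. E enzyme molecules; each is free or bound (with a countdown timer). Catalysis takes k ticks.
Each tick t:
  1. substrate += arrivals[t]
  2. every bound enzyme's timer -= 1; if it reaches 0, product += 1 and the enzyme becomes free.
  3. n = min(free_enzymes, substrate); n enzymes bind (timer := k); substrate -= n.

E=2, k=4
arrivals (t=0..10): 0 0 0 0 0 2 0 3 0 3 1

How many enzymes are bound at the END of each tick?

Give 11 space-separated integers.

t=0: arr=0 -> substrate=0 bound=0 product=0
t=1: arr=0 -> substrate=0 bound=0 product=0
t=2: arr=0 -> substrate=0 bound=0 product=0
t=3: arr=0 -> substrate=0 bound=0 product=0
t=4: arr=0 -> substrate=0 bound=0 product=0
t=5: arr=2 -> substrate=0 bound=2 product=0
t=6: arr=0 -> substrate=0 bound=2 product=0
t=7: arr=3 -> substrate=3 bound=2 product=0
t=8: arr=0 -> substrate=3 bound=2 product=0
t=9: arr=3 -> substrate=4 bound=2 product=2
t=10: arr=1 -> substrate=5 bound=2 product=2

Answer: 0 0 0 0 0 2 2 2 2 2 2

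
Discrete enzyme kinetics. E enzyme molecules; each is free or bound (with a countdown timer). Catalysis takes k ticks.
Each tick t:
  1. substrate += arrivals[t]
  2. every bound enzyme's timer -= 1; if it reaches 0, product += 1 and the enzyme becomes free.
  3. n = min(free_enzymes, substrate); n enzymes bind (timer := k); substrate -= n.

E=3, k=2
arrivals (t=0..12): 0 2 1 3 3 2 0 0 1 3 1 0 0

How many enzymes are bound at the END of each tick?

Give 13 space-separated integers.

Answer: 0 2 3 3 3 3 3 3 3 3 3 2 1

Derivation:
t=0: arr=0 -> substrate=0 bound=0 product=0
t=1: arr=2 -> substrate=0 bound=2 product=0
t=2: arr=1 -> substrate=0 bound=3 product=0
t=3: arr=3 -> substrate=1 bound=3 product=2
t=4: arr=3 -> substrate=3 bound=3 product=3
t=5: arr=2 -> substrate=3 bound=3 product=5
t=6: arr=0 -> substrate=2 bound=3 product=6
t=7: arr=0 -> substrate=0 bound=3 product=8
t=8: arr=1 -> substrate=0 bound=3 product=9
t=9: arr=3 -> substrate=1 bound=3 product=11
t=10: arr=1 -> substrate=1 bound=3 product=12
t=11: arr=0 -> substrate=0 bound=2 product=14
t=12: arr=0 -> substrate=0 bound=1 product=15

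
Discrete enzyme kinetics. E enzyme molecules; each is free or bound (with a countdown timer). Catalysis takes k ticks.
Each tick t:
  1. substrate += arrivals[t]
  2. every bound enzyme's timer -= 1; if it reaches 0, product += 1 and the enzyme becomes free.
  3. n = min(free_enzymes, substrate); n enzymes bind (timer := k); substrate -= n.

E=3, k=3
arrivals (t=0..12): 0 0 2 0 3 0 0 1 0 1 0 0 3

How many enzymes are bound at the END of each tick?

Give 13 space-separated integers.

t=0: arr=0 -> substrate=0 bound=0 product=0
t=1: arr=0 -> substrate=0 bound=0 product=0
t=2: arr=2 -> substrate=0 bound=2 product=0
t=3: arr=0 -> substrate=0 bound=2 product=0
t=4: arr=3 -> substrate=2 bound=3 product=0
t=5: arr=0 -> substrate=0 bound=3 product=2
t=6: arr=0 -> substrate=0 bound=3 product=2
t=7: arr=1 -> substrate=0 bound=3 product=3
t=8: arr=0 -> substrate=0 bound=1 product=5
t=9: arr=1 -> substrate=0 bound=2 product=5
t=10: arr=0 -> substrate=0 bound=1 product=6
t=11: arr=0 -> substrate=0 bound=1 product=6
t=12: arr=3 -> substrate=0 bound=3 product=7

Answer: 0 0 2 2 3 3 3 3 1 2 1 1 3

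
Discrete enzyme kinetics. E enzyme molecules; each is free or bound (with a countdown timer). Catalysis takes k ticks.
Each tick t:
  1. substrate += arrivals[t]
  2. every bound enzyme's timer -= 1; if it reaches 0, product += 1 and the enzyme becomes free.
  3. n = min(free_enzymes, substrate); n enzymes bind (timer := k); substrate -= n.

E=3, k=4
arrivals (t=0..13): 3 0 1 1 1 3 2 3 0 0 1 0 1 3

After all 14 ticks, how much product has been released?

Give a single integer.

Answer: 9

Derivation:
t=0: arr=3 -> substrate=0 bound=3 product=0
t=1: arr=0 -> substrate=0 bound=3 product=0
t=2: arr=1 -> substrate=1 bound=3 product=0
t=3: arr=1 -> substrate=2 bound=3 product=0
t=4: arr=1 -> substrate=0 bound=3 product=3
t=5: arr=3 -> substrate=3 bound=3 product=3
t=6: arr=2 -> substrate=5 bound=3 product=3
t=7: arr=3 -> substrate=8 bound=3 product=3
t=8: arr=0 -> substrate=5 bound=3 product=6
t=9: arr=0 -> substrate=5 bound=3 product=6
t=10: arr=1 -> substrate=6 bound=3 product=6
t=11: arr=0 -> substrate=6 bound=3 product=6
t=12: arr=1 -> substrate=4 bound=3 product=9
t=13: arr=3 -> substrate=7 bound=3 product=9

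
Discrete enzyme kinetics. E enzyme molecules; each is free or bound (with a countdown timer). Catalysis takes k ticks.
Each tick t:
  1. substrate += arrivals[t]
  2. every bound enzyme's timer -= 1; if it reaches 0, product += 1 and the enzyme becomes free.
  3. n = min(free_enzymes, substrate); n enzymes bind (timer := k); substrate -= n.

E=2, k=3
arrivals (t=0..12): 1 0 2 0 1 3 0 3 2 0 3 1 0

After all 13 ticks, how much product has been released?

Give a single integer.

Answer: 7

Derivation:
t=0: arr=1 -> substrate=0 bound=1 product=0
t=1: arr=0 -> substrate=0 bound=1 product=0
t=2: arr=2 -> substrate=1 bound=2 product=0
t=3: arr=0 -> substrate=0 bound=2 product=1
t=4: arr=1 -> substrate=1 bound=2 product=1
t=5: arr=3 -> substrate=3 bound=2 product=2
t=6: arr=0 -> substrate=2 bound=2 product=3
t=7: arr=3 -> substrate=5 bound=2 product=3
t=8: arr=2 -> substrate=6 bound=2 product=4
t=9: arr=0 -> substrate=5 bound=2 product=5
t=10: arr=3 -> substrate=8 bound=2 product=5
t=11: arr=1 -> substrate=8 bound=2 product=6
t=12: arr=0 -> substrate=7 bound=2 product=7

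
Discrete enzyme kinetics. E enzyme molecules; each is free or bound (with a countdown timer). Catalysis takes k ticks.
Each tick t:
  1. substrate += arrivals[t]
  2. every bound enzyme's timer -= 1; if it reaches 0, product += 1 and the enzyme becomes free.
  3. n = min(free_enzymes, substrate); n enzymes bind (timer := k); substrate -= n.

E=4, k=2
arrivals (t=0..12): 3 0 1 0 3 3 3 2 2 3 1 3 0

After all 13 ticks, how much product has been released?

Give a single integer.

t=0: arr=3 -> substrate=0 bound=3 product=0
t=1: arr=0 -> substrate=0 bound=3 product=0
t=2: arr=1 -> substrate=0 bound=1 product=3
t=3: arr=0 -> substrate=0 bound=1 product=3
t=4: arr=3 -> substrate=0 bound=3 product=4
t=5: arr=3 -> substrate=2 bound=4 product=4
t=6: arr=3 -> substrate=2 bound=4 product=7
t=7: arr=2 -> substrate=3 bound=4 product=8
t=8: arr=2 -> substrate=2 bound=4 product=11
t=9: arr=3 -> substrate=4 bound=4 product=12
t=10: arr=1 -> substrate=2 bound=4 product=15
t=11: arr=3 -> substrate=4 bound=4 product=16
t=12: arr=0 -> substrate=1 bound=4 product=19

Answer: 19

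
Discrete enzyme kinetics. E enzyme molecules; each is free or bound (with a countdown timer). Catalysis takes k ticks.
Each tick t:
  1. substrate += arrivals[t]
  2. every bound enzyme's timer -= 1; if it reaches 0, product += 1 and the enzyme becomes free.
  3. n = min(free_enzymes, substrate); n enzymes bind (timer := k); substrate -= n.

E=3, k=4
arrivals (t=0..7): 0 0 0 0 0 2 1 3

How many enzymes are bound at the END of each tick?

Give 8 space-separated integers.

Answer: 0 0 0 0 0 2 3 3

Derivation:
t=0: arr=0 -> substrate=0 bound=0 product=0
t=1: arr=0 -> substrate=0 bound=0 product=0
t=2: arr=0 -> substrate=0 bound=0 product=0
t=3: arr=0 -> substrate=0 bound=0 product=0
t=4: arr=0 -> substrate=0 bound=0 product=0
t=5: arr=2 -> substrate=0 bound=2 product=0
t=6: arr=1 -> substrate=0 bound=3 product=0
t=7: arr=3 -> substrate=3 bound=3 product=0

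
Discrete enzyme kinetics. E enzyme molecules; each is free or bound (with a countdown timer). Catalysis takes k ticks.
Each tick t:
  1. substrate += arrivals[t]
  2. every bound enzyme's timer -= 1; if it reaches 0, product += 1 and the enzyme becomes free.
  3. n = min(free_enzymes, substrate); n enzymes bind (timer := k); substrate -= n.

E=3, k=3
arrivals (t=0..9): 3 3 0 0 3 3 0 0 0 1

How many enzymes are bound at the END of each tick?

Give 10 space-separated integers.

Answer: 3 3 3 3 3 3 3 3 3 3

Derivation:
t=0: arr=3 -> substrate=0 bound=3 product=0
t=1: arr=3 -> substrate=3 bound=3 product=0
t=2: arr=0 -> substrate=3 bound=3 product=0
t=3: arr=0 -> substrate=0 bound=3 product=3
t=4: arr=3 -> substrate=3 bound=3 product=3
t=5: arr=3 -> substrate=6 bound=3 product=3
t=6: arr=0 -> substrate=3 bound=3 product=6
t=7: arr=0 -> substrate=3 bound=3 product=6
t=8: arr=0 -> substrate=3 bound=3 product=6
t=9: arr=1 -> substrate=1 bound=3 product=9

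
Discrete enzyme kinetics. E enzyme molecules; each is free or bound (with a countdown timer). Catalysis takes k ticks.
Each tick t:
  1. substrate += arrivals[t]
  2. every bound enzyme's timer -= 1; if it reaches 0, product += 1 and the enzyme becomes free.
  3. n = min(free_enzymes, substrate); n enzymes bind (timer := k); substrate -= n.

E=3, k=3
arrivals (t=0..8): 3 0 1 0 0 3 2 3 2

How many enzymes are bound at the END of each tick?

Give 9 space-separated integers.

t=0: arr=3 -> substrate=0 bound=3 product=0
t=1: arr=0 -> substrate=0 bound=3 product=0
t=2: arr=1 -> substrate=1 bound=3 product=0
t=3: arr=0 -> substrate=0 bound=1 product=3
t=4: arr=0 -> substrate=0 bound=1 product=3
t=5: arr=3 -> substrate=1 bound=3 product=3
t=6: arr=2 -> substrate=2 bound=3 product=4
t=7: arr=3 -> substrate=5 bound=3 product=4
t=8: arr=2 -> substrate=5 bound=3 product=6

Answer: 3 3 3 1 1 3 3 3 3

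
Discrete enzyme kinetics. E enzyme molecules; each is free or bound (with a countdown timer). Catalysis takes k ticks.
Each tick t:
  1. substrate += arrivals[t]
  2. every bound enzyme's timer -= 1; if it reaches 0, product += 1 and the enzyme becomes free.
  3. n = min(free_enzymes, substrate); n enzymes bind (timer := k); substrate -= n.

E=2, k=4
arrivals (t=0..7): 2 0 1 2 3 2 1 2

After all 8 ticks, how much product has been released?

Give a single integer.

Answer: 2

Derivation:
t=0: arr=2 -> substrate=0 bound=2 product=0
t=1: arr=0 -> substrate=0 bound=2 product=0
t=2: arr=1 -> substrate=1 bound=2 product=0
t=3: arr=2 -> substrate=3 bound=2 product=0
t=4: arr=3 -> substrate=4 bound=2 product=2
t=5: arr=2 -> substrate=6 bound=2 product=2
t=6: arr=1 -> substrate=7 bound=2 product=2
t=7: arr=2 -> substrate=9 bound=2 product=2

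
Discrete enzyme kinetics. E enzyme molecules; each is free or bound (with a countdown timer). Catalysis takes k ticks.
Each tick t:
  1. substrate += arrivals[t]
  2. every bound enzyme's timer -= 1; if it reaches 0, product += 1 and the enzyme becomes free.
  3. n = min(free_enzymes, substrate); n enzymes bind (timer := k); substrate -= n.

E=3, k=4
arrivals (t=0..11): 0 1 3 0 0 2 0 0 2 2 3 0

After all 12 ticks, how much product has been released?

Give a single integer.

Answer: 6

Derivation:
t=0: arr=0 -> substrate=0 bound=0 product=0
t=1: arr=1 -> substrate=0 bound=1 product=0
t=2: arr=3 -> substrate=1 bound=3 product=0
t=3: arr=0 -> substrate=1 bound=3 product=0
t=4: arr=0 -> substrate=1 bound=3 product=0
t=5: arr=2 -> substrate=2 bound=3 product=1
t=6: arr=0 -> substrate=0 bound=3 product=3
t=7: arr=0 -> substrate=0 bound=3 product=3
t=8: arr=2 -> substrate=2 bound=3 product=3
t=9: arr=2 -> substrate=3 bound=3 product=4
t=10: arr=3 -> substrate=4 bound=3 product=6
t=11: arr=0 -> substrate=4 bound=3 product=6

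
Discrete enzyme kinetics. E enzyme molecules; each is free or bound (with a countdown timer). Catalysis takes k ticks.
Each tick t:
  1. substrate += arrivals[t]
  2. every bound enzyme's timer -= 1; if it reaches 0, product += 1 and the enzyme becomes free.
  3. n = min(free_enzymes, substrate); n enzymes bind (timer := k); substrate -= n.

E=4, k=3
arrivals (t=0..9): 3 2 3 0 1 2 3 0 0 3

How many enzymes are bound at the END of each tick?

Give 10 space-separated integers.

t=0: arr=3 -> substrate=0 bound=3 product=0
t=1: arr=2 -> substrate=1 bound=4 product=0
t=2: arr=3 -> substrate=4 bound=4 product=0
t=3: arr=0 -> substrate=1 bound=4 product=3
t=4: arr=1 -> substrate=1 bound=4 product=4
t=5: arr=2 -> substrate=3 bound=4 product=4
t=6: arr=3 -> substrate=3 bound=4 product=7
t=7: arr=0 -> substrate=2 bound=4 product=8
t=8: arr=0 -> substrate=2 bound=4 product=8
t=9: arr=3 -> substrate=2 bound=4 product=11

Answer: 3 4 4 4 4 4 4 4 4 4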